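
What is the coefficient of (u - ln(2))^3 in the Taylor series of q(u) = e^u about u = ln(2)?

[(u - ln(2))^0] = 2;  [(u - ln(2))^1] = 2;  [(u - ln(2))^2] = 1;  [(u - ln(2))^3] = 1/3.
So c_3 = q′′′(ln(2))/3! = 1/3.

1/3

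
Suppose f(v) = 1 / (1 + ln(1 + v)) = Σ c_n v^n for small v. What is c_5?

-347/60

Use the geometric series for the reciprocal, then substitute.
f(0) = 1
f′(0) = -1
f′′(0) = 3
f′′′(0) = -14
f^(4)(0) = 88
f^(5)(0) = -694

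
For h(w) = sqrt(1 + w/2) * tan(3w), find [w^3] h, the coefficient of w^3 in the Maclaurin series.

285/32

Expand each factor separately, then convolve coefficients.
h(0) = 0
h′(0) = 3
h′′(0) = 3/2
h′′′(0) = 855/16
Then c_k = h^(k)(0)/k! gives each Taylor coefficient.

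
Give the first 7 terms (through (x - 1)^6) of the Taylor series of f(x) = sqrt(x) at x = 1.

-21*(x - 1)^6/1024 + 7*(x - 1)^5/256 - 5*(x - 1)^4/128 + (x - 1)^3/16 - (x - 1)^2/8 + (x - 1)/2 + 1

Use the known series and substitute for the argument.
f(1) = 1
f′(1) = 1/2
f′′(1) = -1/4
f′′′(1) = 3/8
f^(4)(1) = -15/16
f^(5)(1) = 105/32
f^(6)(1) = -945/64
The Taylor polynomial is Σ f^(k)(1)/k! · (x - 1)^k.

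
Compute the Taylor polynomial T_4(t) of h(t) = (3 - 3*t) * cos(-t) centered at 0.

t^4/8 + 3*t^3/2 - 3*t^2/2 - 3*t + 3

Multiply each power in the prefactor through the base expansion.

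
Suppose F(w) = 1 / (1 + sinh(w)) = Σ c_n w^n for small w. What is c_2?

Expand as Σ (-1)^k u^k with u equal to the inner function's series.
So c_2 = F′′(0)/2! = 1.

1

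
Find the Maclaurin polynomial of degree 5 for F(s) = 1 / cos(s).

5*s^4/24 + s^2/2 + 1

Write the quotient as an unknown series and match coefficients against numerator = denominator · series.
[s^0] = 1;  [s^1] = 0;  [s^2] = 1/2;  [s^3] = 0;  [s^4] = 5/24;  [s^5] = 0.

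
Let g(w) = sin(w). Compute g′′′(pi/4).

The coefficient of (w - pi/4)^3 in the expansion is -sqrt(2)/12, so g′′′(pi/4) = 3! * (-sqrt(2)/12) = -sqrt(2)/2.

-sqrt(2)/2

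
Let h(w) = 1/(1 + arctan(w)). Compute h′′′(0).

Let u equal the inner series; expand the outer function in u and truncate.
The coefficient of w^3 in the expansion is -2/3, so h′′′(0) = 3! * (-2/3) = -4.

-4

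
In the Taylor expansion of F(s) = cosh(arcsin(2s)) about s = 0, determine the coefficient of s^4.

10/3

Substitute the inner expansion into the outer series and collect powers.
F(0) = 1
F′(0) = 0
F′′(0) = 4
F′′′(0) = 0
F^(4)(0) = 80
So c_4 = F^(4)(0)/4! = 10/3.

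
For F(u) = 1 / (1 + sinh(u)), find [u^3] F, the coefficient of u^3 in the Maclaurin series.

-7/6

Write 1/(1+u) = 1 - u + u^2 - u^3 + ... and substitute the series for u.
F(0) = 1
F′(0) = -1
F′′(0) = 2
F′′′(0) = -7
So c_3 = F′′′(0)/3! = -7/6.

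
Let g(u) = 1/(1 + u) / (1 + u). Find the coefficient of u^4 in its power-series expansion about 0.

5

Take the Cauchy product of the two expansions.
g(0) = 1
g′(0) = -2
g′′(0) = 6
g′′′(0) = -24
g^(4)(0) = 120
The Taylor polynomial is Σ g^(k)(0)/k! · u^k.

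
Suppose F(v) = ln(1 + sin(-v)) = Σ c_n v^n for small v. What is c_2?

Let u equal the inner series; expand the outer function in u and truncate.
So c_2 = F′′(0)/2! = -1/2.

-1/2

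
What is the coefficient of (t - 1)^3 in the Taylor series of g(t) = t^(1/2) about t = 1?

Apply the Taylor formula c_k = f^(k)(a)/k!.
[(t - 1)^0] = 1;  [(t - 1)^1] = 1/2;  [(t - 1)^2] = -1/8;  [(t - 1)^3] = 1/16.

1/16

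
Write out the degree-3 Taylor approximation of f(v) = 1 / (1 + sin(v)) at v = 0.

Expand as Σ (-1)^k u^k with u equal to the inner function's series.
f(0) = 1
f′(0) = -1
f′′(0) = 2
f′′′(0) = -5

-5*v^3/6 + v^2 - v + 1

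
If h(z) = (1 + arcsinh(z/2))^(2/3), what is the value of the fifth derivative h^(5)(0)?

649/3888

Compose series: expand the inner function first, then feed it into the outer expansion.
From the series, [z^5] h = 649/466560; multiply by 5! = 120 to get 649/3888.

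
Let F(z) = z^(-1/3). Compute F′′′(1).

The coefficient of (z - 1)^3 in the expansion is -14/81, so F′′′(1) = 3! * (-14/81) = -28/27.

-28/27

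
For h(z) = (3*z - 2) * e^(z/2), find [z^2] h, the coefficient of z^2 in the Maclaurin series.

5/4

Shift and add copies of the series according to the polynomial's terms.
[z^0] = -2;  [z^1] = 2;  [z^2] = 5/4.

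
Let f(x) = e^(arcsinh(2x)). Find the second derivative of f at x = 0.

4

Let u equal the inner series; expand the outer function in u and truncate.
The coefficient of x^2 in the expansion is 2, so f′′(0) = 2! * (2) = 4.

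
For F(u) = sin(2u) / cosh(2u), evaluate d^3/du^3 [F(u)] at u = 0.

Invert the denominator's series and multiply.
The coefficient of u^3 in the expansion is -16/3, so F′′′(0) = 3! * (-16/3) = -32.

-32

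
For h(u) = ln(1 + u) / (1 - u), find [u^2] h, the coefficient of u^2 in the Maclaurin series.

1/2

Write out both Maclaurin series and multiply, keeping only the needed powers.
[u^0] = 0;  [u^1] = 1;  [u^2] = 1/2.
So c_2 = h′′(0)/2! = 1/2.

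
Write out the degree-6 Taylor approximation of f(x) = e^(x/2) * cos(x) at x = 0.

13*x^6/5120 + 41*x^5/3840 - 7*x^4/384 - 11*x^3/48 - 3*x^2/8 + x/2 + 1

Expand each factor separately, then convolve coefficients.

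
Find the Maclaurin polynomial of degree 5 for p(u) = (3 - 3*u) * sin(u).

u^5/40 + u^4/2 - u^3/2 - 3*u^2 + 3*u

Distribute the polynomial across the series and collect like powers.
p(0) = 0
p′(0) = 3
p′′(0) = -6
p′′′(0) = -3
p^(4)(0) = 12
p^(5)(0) = 3
Then c_k = p^(k)(0)/k! gives each Taylor coefficient.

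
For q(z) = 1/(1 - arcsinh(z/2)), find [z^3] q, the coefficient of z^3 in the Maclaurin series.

5/48

Compose series: expand the inner function first, then feed it into the outer expansion.
[z^0] = 1;  [z^1] = 1/2;  [z^2] = 1/4;  [z^3] = 5/48.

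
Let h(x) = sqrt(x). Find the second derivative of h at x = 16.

-1/256

Apply the Taylor formula c_k = f^(k)(a)/k!.
From the series, [(x - 16)^2] h = -1/512; multiply by 2! = 2 to get -1/256.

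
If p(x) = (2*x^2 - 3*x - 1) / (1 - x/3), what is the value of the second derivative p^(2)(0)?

Multiply each power in the prefactor through the base expansion.
The coefficient of x^2 in the expansion is 8/9, so p′′(0) = 2! * (8/9) = 16/9.

16/9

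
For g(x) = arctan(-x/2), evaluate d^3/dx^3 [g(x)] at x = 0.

1/4

The coefficient of x^3 in the expansion is 1/24, so g′′′(0) = 3! * (1/24) = 1/4.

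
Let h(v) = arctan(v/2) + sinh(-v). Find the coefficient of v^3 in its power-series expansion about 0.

Combine the two series term by term.
So c_3 = h′′′(0)/3! = -5/24.

-5/24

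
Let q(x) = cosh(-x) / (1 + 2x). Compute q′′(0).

Expand each factor separately, then convolve coefficients.
From the series, [x^2] q = 9/2; multiply by 2! = 2 to get 9.

9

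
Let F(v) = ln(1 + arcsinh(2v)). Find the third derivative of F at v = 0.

Substitute the inner expansion into the outer series and collect powers.
From the series, [v^3] F = 4/3; multiply by 3! = 6 to get 8.

8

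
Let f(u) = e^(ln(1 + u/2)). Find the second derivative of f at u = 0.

Plug the Maclaurin series of the inner function into that of the outer and collect terms.
From the series, [u^2] f = 0; multiply by 2! = 2 to get 0.

0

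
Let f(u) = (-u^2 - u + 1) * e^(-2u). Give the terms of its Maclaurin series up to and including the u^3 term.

-4*u^3/3 + 3*u^2 - 3*u + 1

Shift and add copies of the series according to the polynomial's terms.
[u^0] = 1;  [u^1] = -3;  [u^2] = 3;  [u^3] = -4/3.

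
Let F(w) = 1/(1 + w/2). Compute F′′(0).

1/2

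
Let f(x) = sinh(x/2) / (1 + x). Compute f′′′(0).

Expand each factor separately, then convolve coefficients.
The coefficient of x^3 in the expansion is 25/48, so f′′′(0) = 3! * (25/48) = 25/8.

25/8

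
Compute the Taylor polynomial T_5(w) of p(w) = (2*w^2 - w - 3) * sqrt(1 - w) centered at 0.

-w^5/256 - 9*w^4/128 - 11*w^3/16 + 23*w^2/8 + w/2 - 3

Distribute the polynomial across the series and collect like powers.
[w^0] = -3;  [w^1] = 1/2;  [w^2] = 23/8;  [w^3] = -11/16;  [w^4] = -9/128;  [w^5] = -1/256.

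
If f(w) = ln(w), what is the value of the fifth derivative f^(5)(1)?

24

The coefficient of (w - 1)^5 in the expansion is 1/5, so f^(5)(1) = 5! * (1/5) = 24.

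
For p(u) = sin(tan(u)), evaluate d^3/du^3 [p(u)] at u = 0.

Compose series: expand the inner function first, then feed it into the outer expansion.
The coefficient of u^3 in the expansion is 1/6, so p′′′(0) = 3! * (1/6) = 1.

1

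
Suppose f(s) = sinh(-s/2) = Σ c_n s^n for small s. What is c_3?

f(0) = 0
f′(0) = -1/2
f′′(0) = 0
f′′′(0) = -1/8
So c_3 = f′′′(0)/3! = -1/48.

-1/48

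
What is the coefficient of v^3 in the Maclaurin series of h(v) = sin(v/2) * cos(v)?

Expand each factor separately, then convolve coefficients.
h(0) = 0
h′(0) = 1/2
h′′(0) = 0
h′′′(0) = -13/8
So c_3 = h′′′(0)/3! = -13/48.

-13/48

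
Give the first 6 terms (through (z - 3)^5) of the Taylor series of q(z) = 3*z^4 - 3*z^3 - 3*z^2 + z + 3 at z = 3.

3*(z - 3)^4 + 33*(z - 3)^3 + 132*(z - 3)^2 + 226*(z - 3) + 141

q(3) = 141
q′(3) = 226
q′′(3) = 264
q′′′(3) = 198
q^(4)(3) = 72
q^(5)(3) = 0
The Taylor polynomial is Σ q^(k)(3)/k! · (z - 3)^k.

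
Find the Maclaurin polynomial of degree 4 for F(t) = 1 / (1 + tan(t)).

5*t^4/3 - 4*t^3/3 + t^2 - t + 1

Expand as Σ (-1)^k u^k with u equal to the inner function's series.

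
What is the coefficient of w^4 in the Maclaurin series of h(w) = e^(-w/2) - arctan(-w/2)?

Combine the two series term by term.
h(0) = 1
h′(0) = 0
h′′(0) = 1/4
h′′′(0) = -3/8
h^(4)(0) = 1/16
Dividing each by k! gives the coefficients c_0, ..., c_4.

1/384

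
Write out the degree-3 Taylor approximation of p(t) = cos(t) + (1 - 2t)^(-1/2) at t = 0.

5*t^3/2 + t^2 + t + 2

Expand each term separately and add.
[t^0] = 2;  [t^1] = 1;  [t^2] = 1;  [t^3] = 5/2.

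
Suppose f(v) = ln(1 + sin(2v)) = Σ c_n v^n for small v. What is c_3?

4/3

Compose series: expand the inner function first, then feed it into the outer expansion.
f(0) = 0
f′(0) = 2
f′′(0) = -4
f′′′(0) = 8
So c_3 = f′′′(0)/3! = 4/3.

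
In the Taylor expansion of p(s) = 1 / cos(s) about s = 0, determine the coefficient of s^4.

5/24

Invert the denominator's series and multiply.
p(0) = 1
p′(0) = 0
p′′(0) = 1
p′′′(0) = 0
p^(4)(0) = 5
So c_4 = p^(4)(0)/4! = 5/24.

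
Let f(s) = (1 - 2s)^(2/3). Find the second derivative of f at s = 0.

-8/9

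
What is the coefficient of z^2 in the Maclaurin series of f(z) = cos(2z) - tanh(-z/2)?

-2

Expand each term separately and add.
f(0) = 1
f′(0) = 1/2
f′′(0) = -4
Then c_k = f^(k)(0)/k! gives each Taylor coefficient.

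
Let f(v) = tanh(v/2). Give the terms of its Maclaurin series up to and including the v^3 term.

-v^3/24 + v/2

f(0) = 0
f′(0) = 1/2
f′′(0) = 0
f′′′(0) = -1/4
Dividing each by k! gives the coefficients c_0, ..., c_3.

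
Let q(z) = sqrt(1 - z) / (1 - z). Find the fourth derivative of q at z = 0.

105/16

Expand each factor separately, then convolve coefficients.
The coefficient of z^4 in the expansion is 35/128, so q^(4)(0) = 4! * (35/128) = 105/16.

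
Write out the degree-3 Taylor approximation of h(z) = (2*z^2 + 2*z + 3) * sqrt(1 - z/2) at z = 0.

-75*z^3/128 + 45*z^2/32 + 5*z/4 + 3

Multiply each power in the prefactor through the base expansion.
h(0) = 3
h′(0) = 5/4
h′′(0) = 45/16
h′′′(0) = -225/64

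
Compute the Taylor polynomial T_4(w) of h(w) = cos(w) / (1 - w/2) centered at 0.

-w^4/48 - w^3/8 - w^2/4 + w/2 + 1

Take the Cauchy product of the two expansions.
h(0) = 1
h′(0) = 1/2
h′′(0) = -1/2
h′′′(0) = -3/4
h^(4)(0) = -1/2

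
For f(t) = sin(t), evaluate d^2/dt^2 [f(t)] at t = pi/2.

-1

The coefficient of (t - pi/2)^2 in the expansion is -1/2, so f′′(pi/2) = 2! * (-1/2) = -1.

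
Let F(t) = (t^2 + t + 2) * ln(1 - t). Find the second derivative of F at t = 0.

-4

Distribute the polynomial across the series and collect like powers.
The coefficient of t^2 in the expansion is -2, so F′′(0) = 2! * (-2) = -4.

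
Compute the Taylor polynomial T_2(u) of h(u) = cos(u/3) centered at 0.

1 - u^2/18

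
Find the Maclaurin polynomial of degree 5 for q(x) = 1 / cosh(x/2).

Invert the denominator's series and multiply.
q(0) = 1
q′(0) = 0
q′′(0) = -1/4
q′′′(0) = 0
q^(4)(0) = 5/16
q^(5)(0) = 0
The Taylor polynomial is Σ q^(k)(0)/k! · x^k.

5*x^4/384 - x^2/8 + 1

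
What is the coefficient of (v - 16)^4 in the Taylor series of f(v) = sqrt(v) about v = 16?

-5/2097152

[(v - 16)^0] = 4;  [(v - 16)^1] = 1/8;  [(v - 16)^2] = -1/512;  [(v - 16)^3] = 1/16384;  [(v - 16)^4] = -5/2097152.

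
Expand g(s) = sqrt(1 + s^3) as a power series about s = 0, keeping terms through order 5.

g(0) = 1
g′(0) = 0
g′′(0) = 0
g′′′(0) = 3
g^(4)(0) = 0
g^(5)(0) = 0

s^3/2 + 1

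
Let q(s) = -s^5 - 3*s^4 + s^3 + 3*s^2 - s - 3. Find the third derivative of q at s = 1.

The coefficient of (s - 1)^3 in the expansion is -21, so q′′′(1) = 3! * (-21) = -126.

-126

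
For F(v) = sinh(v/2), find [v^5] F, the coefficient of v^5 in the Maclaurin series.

F(0) = 0
F′(0) = 1/2
F′′(0) = 0
F′′′(0) = 1/8
F^(4)(0) = 0
F^(5)(0) = 1/32
So c_5 = F^(5)(0)/5! = 1/3840.

1/3840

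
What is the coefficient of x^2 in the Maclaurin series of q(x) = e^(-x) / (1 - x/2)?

Take the Cauchy product of the two expansions.
[x^0] = 1;  [x^1] = -1/2;  [x^2] = 1/4.

1/4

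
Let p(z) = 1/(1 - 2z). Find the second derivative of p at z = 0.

8

Apply the Taylor formula c_k = f^(k)(a)/k!.
The coefficient of z^2 in the expansion is 4, so p′′(0) = 2! * (4) = 8.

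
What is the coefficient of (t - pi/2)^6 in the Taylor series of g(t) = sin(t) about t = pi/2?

-1/720

g(pi/2) = 1
g′(pi/2) = 0
g′′(pi/2) = -1
g′′′(pi/2) = 0
g^(4)(pi/2) = 1
g^(5)(pi/2) = 0
g^(6)(pi/2) = -1
Dividing each by k! gives the coefficients c_0, ..., c_6.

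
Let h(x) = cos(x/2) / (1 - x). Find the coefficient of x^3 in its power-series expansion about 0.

Multiply the two series term by term and collect like powers.
[x^0] = 1;  [x^1] = 1;  [x^2] = 7/8;  [x^3] = 7/8.
So c_3 = h′′′(0)/3! = 7/8.

7/8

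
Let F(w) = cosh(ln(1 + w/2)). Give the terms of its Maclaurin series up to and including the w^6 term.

Substitute the inner expansion into the outer series and collect powers.
F(0) = 1
F′(0) = 0
F′′(0) = 1/4
F′′′(0) = -3/8
F^(4)(0) = 3/4
F^(5)(0) = -15/8
F^(6)(0) = 45/8

w^6/128 - w^5/64 + w^4/32 - w^3/16 + w^2/8 + 1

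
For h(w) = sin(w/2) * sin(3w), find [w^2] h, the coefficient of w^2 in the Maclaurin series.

Multiply the two series term by term and collect like powers.

3/2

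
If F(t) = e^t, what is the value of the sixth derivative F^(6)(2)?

Differentiate repeatedly and evaluate at the center.
From the series, [(t - 2)^6] F = e^(2)/720; multiply by 6! = 720 to get e^(2).

e^(2)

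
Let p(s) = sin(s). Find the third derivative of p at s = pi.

Use the known series and substitute for the argument.
The coefficient of (s - pi)^3 in the expansion is 1/6, so p′′′(pi) = 3! * (1/6) = 1.

1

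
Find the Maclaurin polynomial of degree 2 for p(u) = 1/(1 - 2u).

4*u^2 + 2*u + 1

[u^0] = 1;  [u^1] = 2;  [u^2] = 4.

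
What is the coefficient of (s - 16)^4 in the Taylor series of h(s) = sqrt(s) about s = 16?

-5/2097152

c_4 = h^(4)(16)/4! = -5/2097152.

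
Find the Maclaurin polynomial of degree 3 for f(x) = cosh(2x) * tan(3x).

Write out both Maclaurin series and multiply, keeping only the needed powers.
f(0) = 0
f′(0) = 3
f′′(0) = 0
f′′′(0) = 90
Then c_k = f^(k)(0)/k! gives each Taylor coefficient.

15*x^3 + 3*x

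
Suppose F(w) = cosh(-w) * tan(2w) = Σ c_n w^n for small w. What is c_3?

11/3

Write out both Maclaurin series and multiply, keeping only the needed powers.
F(0) = 0
F′(0) = 2
F′′(0) = 0
F′′′(0) = 22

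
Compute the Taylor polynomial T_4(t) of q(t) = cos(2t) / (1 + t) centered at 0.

-t^4/3 + t^3 - t^2 - t + 1

Write out both Maclaurin series and multiply, keeping only the needed powers.
q(0) = 1
q′(0) = -1
q′′(0) = -2
q′′′(0) = 6
q^(4)(0) = -8
The Taylor polynomial is Σ q^(k)(0)/k! · t^k.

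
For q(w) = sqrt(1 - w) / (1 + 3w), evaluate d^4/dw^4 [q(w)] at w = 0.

35913/16

Take the Cauchy product of the two expansions.
The coefficient of w^4 in the expansion is 11971/128, so q^(4)(0) = 4! * (11971/128) = 35913/16.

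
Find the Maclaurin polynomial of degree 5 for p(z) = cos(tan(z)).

Plug the Maclaurin series of the inner function into that of the outer and collect terms.

-7*z^4/24 - z^2/2 + 1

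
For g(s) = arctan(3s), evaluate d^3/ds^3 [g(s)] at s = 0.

-54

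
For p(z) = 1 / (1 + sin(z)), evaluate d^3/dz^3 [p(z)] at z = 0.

Expand as Σ (-1)^k u^k with u equal to the inner function's series.
From the series, [z^3] p = -5/6; multiply by 3! = 6 to get -5.

-5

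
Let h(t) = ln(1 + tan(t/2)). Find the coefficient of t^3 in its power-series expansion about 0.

Compose series: expand the inner function first, then feed it into the outer expansion.
h(0) = 0
h′(0) = 1/2
h′′(0) = -1/4
h′′′(0) = 1/2
So c_3 = h′′′(0)/3! = 1/12.

1/12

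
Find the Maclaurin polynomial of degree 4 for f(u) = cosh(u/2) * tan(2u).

35*u^3/12 + 2*u

Write out both Maclaurin series and multiply, keeping only the needed powers.
[u^0] = 0;  [u^1] = 2;  [u^2] = 0;  [u^3] = 35/12;  [u^4] = 0.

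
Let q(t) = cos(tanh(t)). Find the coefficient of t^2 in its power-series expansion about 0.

-1/2

Let u equal the inner series; expand the outer function in u and truncate.
[t^0] = 1;  [t^1] = 0;  [t^2] = -1/2.
So c_2 = q′′(0)/2! = -1/2.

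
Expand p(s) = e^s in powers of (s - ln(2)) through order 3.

Use the known series and substitute for the argument.
[(s - ln(2))^0] = 2;  [(s - ln(2))^1] = 2;  [(s - ln(2))^2] = 1;  [(s - ln(2))^3] = 1/3.

(s - ln(2))^3/3 + (s - ln(2))^2 + 2*(s - ln(2)) + 2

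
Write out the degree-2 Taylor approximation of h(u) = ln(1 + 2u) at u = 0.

h(0) = 0
h′(0) = 2
h′′(0) = -4

-2*u^2 + 2*u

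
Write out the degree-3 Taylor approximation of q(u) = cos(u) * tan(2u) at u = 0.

5*u^3/3 + 2*u

Take the Cauchy product of the two expansions.
[u^0] = 0;  [u^1] = 2;  [u^2] = 0;  [u^3] = 5/3.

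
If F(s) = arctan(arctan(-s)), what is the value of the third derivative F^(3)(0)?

4

Plug the Maclaurin series of the inner function into that of the outer and collect terms.
The coefficient of s^3 in the expansion is 2/3, so F′′′(0) = 3! * (2/3) = 4.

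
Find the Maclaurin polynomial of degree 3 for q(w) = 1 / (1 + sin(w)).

-5*w^3/6 + w^2 - w + 1

Use the geometric series for the reciprocal, then substitute.
q(0) = 1
q′(0) = -1
q′′(0) = 2
q′′′(0) = -5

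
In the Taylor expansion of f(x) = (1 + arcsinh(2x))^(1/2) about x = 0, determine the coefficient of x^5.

43/40

Substitute the inner expansion into the outer series and collect powers.
f(0) = 1
f′(0) = 1
f′′(0) = -1
f′′′(0) = -1
f^(4)(0) = 1
f^(5)(0) = 129
Dividing each by k! gives the coefficients c_0, ..., c_5.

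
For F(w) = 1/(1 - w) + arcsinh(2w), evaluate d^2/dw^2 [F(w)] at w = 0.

Expand each term separately and add.
The coefficient of w^2 in the expansion is 1, so F′′(0) = 2! * (1) = 2.

2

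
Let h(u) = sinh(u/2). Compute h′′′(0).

Compute the successive derivatives at the expansion point and divide by k!.
From the series, [u^3] h = 1/48; multiply by 3! = 6 to get 1/8.

1/8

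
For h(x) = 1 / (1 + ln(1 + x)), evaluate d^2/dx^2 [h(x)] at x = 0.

Write 1/(1+u) = 1 - u + u^2 - u^3 + ... and substitute the series for u.
The coefficient of x^2 in the expansion is 3/2, so h′′(0) = 2! * (3/2) = 3.

3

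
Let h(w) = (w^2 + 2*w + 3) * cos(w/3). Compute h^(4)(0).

-35/27

Distribute the polynomial across the series and collect like powers.
The coefficient of w^4 in the expansion is -35/648, so h^(4)(0) = 4! * (-35/648) = -35/27.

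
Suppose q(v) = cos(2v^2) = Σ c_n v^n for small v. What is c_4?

-2

[v^0] = 1;  [v^1] = 0;  [v^2] = 0;  [v^3] = 0;  [v^4] = -2.
So c_4 = q^(4)(0)/4! = -2.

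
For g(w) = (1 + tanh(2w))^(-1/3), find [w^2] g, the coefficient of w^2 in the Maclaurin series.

Let u equal the inner series; expand the outer function in u and truncate.
[w^0] = 1;  [w^1] = -2/3;  [w^2] = 8/9.
So c_2 = g′′(0)/2! = 8/9.

8/9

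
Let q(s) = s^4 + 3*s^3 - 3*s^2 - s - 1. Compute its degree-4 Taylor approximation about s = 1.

(s - 1)^4 + 7*(s - 1)^3 + 12*(s - 1)^2 + 6*(s - 1) - 1

[(s - 1)^0] = -1;  [(s - 1)^1] = 6;  [(s - 1)^2] = 12;  [(s - 1)^3] = 7;  [(s - 1)^4] = 1.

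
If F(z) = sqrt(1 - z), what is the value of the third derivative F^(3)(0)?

-3/8

From the series, [z^3] F = -1/16; multiply by 3! = 6 to get -3/8.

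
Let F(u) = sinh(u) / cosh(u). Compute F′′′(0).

-2

Divide the numerator series by the denominator series (power-series long division).
The coefficient of u^3 in the expansion is -1/3, so F′′′(0) = 3! * (-1/3) = -2.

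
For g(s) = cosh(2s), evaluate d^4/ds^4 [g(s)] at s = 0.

16

Use the known series and substitute for the argument.
The coefficient of s^4 in the expansion is 2/3, so g^(4)(0) = 4! * (2/3) = 16.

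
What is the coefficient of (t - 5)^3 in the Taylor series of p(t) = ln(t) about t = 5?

Use the known series and substitute for the argument.
p(5) = ln(5)
p′(5) = 1/5
p′′(5) = -1/25
p′′′(5) = 2/125
Then c_k = p^(k)(5)/k! gives each Taylor coefficient.

1/375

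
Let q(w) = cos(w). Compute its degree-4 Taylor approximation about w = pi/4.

Compute the successive derivatives at the expansion point and divide by k!.

sqrt(2)*(w - pi/4)^4/48 + sqrt(2)*(w - pi/4)^3/12 - sqrt(2)*(w - pi/4)^2/4 - sqrt(2)*(w - pi/4)/2 + sqrt(2)/2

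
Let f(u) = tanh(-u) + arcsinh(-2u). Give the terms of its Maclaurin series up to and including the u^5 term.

Add the two expansions coefficient-wise.
[u^0] = 0;  [u^1] = -3;  [u^2] = 0;  [u^3] = 5/3;  [u^4] = 0;  [u^5] = -38/15.

-38*u^5/15 + 5*u^3/3 - 3*u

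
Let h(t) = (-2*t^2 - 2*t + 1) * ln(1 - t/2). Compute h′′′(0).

29/4

Multiply each power in the prefactor through the base expansion.
The coefficient of t^3 in the expansion is 29/24, so h′′′(0) = 3! * (29/24) = 29/4.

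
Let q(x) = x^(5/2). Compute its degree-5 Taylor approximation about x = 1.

q(1) = 1
q′(1) = 5/2
q′′(1) = 15/4
q′′′(1) = 15/8
q^(4)(1) = -15/16
q^(5)(1) = 45/32
The Taylor polynomial is Σ q^(k)(1)/k! · (x - 1)^k.

3*(x - 1)^5/256 - 5*(x - 1)^4/128 + 5*(x - 1)^3/16 + 15*(x - 1)^2/8 + 5*(x - 1)/2 + 1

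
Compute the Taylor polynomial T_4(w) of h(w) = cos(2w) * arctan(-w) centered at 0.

Take the Cauchy product of the two expansions.
h(0) = 0
h′(0) = -1
h′′(0) = 0
h′′′(0) = 14
h^(4)(0) = 0
Dividing each by k! gives the coefficients c_0, ..., c_4.

7*w^3/3 - w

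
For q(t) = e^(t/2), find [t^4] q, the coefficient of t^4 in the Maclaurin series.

Apply the Taylor formula c_k = f^(k)(a)/k!.
q(0) = 1
q′(0) = 1/2
q′′(0) = 1/4
q′′′(0) = 1/8
q^(4)(0) = 1/16
So c_4 = q^(4)(0)/4! = 1/384.

1/384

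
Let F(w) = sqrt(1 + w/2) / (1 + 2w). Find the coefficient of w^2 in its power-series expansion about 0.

111/32

Expand each factor separately, then convolve coefficients.
F(0) = 1
F′(0) = -7/4
F′′(0) = 111/16
So c_2 = F′′(0)/2! = 111/32.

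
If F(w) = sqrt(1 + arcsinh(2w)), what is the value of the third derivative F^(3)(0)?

Substitute the inner expansion into the outer series and collect powers.
From the series, [w^3] F = -1/6; multiply by 3! = 6 to get -1.

-1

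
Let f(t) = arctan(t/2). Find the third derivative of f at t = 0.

-1/4

The coefficient of t^3 in the expansion is -1/24, so f′′′(0) = 3! * (-1/24) = -1/4.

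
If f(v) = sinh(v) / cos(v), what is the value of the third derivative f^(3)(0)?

Invert the denominator's series and multiply.
From the series, [v^3] f = 2/3; multiply by 3! = 6 to get 4.

4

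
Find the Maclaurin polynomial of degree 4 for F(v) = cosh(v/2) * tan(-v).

-11*v^3/24 - v

Multiply the two series term by term and collect like powers.
F(0) = 0
F′(0) = -1
F′′(0) = 0
F′′′(0) = -11/4
F^(4)(0) = 0
Dividing each by k! gives the coefficients c_0, ..., c_4.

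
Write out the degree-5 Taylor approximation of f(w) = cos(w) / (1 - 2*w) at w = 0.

337*w^5/12 + 337*w^4/24 + 7*w^3 + 7*w^2/2 + 2*w + 1

Use 1/(1 - r) = Σ r^k on the denominator, then take the Cauchy product.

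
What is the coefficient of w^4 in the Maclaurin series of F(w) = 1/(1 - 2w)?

Differentiate repeatedly and evaluate at the center.
F(0) = 1
F′(0) = 2
F′′(0) = 8
F′′′(0) = 48
F^(4)(0) = 384
The Taylor polynomial is Σ F^(k)(0)/k! · w^k.

16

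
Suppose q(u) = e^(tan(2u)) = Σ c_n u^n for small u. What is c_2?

2

Substitute the inner expansion into the outer series and collect powers.
So c_2 = q′′(0)/2! = 2.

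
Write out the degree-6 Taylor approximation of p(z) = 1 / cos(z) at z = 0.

Write the quotient as an unknown series and match coefficients against numerator = denominator · series.
[z^0] = 1;  [z^1] = 0;  [z^2] = 1/2;  [z^3] = 0;  [z^4] = 5/24;  [z^5] = 0;  [z^6] = 61/720.

61*z^6/720 + 5*z^4/24 + z^2/2 + 1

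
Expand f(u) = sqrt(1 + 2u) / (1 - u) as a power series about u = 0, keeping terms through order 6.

15*u^6/16 + 9*u^5/4 + 11*u^4/8 + 2*u^3 + 3*u^2/2 + 2*u + 1

Multiply the two series term by term and collect like powers.
f(0) = 1
f′(0) = 2
f′′(0) = 3
f′′′(0) = 12
f^(4)(0) = 33
f^(5)(0) = 270
f^(6)(0) = 675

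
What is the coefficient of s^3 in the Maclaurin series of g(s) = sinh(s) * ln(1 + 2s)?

-2

Take the Cauchy product of the two expansions.
[s^0] = 0;  [s^1] = 0;  [s^2] = 2;  [s^3] = -2.
So c_3 = g′′′(0)/3! = -2.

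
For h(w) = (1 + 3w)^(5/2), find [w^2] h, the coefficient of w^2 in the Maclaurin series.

135/8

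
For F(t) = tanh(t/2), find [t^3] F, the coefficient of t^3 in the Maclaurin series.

-1/24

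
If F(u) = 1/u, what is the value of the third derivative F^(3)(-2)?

-3/8

Use the known series and substitute for the argument.
The coefficient of (u + 2)^3 in the expansion is -1/16, so F′′′(-2) = 3! * (-1/16) = -3/8.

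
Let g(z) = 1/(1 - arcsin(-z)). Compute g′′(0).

2

Plug the Maclaurin series of the inner function into that of the outer and collect terms.
The coefficient of z^2 in the expansion is 1, so g′′(0) = 2! * (1) = 2.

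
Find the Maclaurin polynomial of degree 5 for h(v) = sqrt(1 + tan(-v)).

Plug the Maclaurin series of the inner function into that of the outer and collect terms.
h(0) = 1
h′(0) = -1/2
h′′(0) = -1/4
h′′′(0) = -11/8
h^(4)(0) = -47/16
h^(5)(0) = -601/32

-601*v^5/3840 - 47*v^4/384 - 11*v^3/48 - v^2/8 - v/2 + 1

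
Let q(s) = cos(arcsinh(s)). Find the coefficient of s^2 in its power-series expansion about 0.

-1/2

Substitute the inner expansion into the outer series and collect powers.
q(0) = 1
q′(0) = 0
q′′(0) = -1
So c_2 = q′′(0)/2! = -1/2.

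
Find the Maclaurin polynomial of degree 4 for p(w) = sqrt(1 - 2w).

-5*w^4/8 - w^3/2 - w^2/2 - w + 1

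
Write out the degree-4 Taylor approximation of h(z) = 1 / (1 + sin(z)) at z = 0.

Write 1/(1+u) = 1 - u + u^2 - u^3 + ... and substitute the series for u.
h(0) = 1
h′(0) = -1
h′′(0) = 2
h′′′(0) = -5
h^(4)(0) = 16
Then c_k = h^(k)(0)/k! gives each Taylor coefficient.

2*z^4/3 - 5*z^3/6 + z^2 - z + 1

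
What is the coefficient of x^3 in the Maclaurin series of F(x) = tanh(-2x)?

[x^0] = 0;  [x^1] = -2;  [x^2] = 0;  [x^3] = 8/3.
So c_3 = F′′′(0)/3! = 8/3.

8/3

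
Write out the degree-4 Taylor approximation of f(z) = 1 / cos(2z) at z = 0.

10*z^4/3 + 2*z^2 + 1

Write the quotient as an unknown series and match coefficients against numerator = denominator · series.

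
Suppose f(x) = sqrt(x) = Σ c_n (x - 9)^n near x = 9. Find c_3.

Apply the Taylor formula c_k = f^(k)(a)/k!.
[(x - 9)^0] = 3;  [(x - 9)^1] = 1/6;  [(x - 9)^2] = -1/216;  [(x - 9)^3] = 1/3888.

1/3888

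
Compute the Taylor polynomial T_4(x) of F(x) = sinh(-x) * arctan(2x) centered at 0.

Write out both Maclaurin series and multiply, keeping only the needed powers.
F(0) = 0
F′(0) = 0
F′′(0) = -4
F′′′(0) = 0
F^(4)(0) = 56

7*x^4/3 - 2*x^2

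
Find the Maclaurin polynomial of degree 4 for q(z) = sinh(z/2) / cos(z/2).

z^3/12 + z/2

Divide the numerator series by the denominator series (power-series long division).
[z^0] = 0;  [z^1] = 1/2;  [z^2] = 0;  [z^3] = 1/12;  [z^4] = 0.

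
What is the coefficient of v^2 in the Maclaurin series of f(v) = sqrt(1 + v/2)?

-1/32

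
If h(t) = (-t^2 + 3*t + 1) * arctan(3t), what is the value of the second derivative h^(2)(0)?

Distribute the polynomial across the series and collect like powers.
The coefficient of t^2 in the expansion is 9, so h′′(0) = 2! * (9) = 18.

18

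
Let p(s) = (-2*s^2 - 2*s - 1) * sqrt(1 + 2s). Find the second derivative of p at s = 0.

Shift and add copies of the series according to the polynomial's terms.
From the series, [s^2] p = -7/2; multiply by 2! = 2 to get -7.

-7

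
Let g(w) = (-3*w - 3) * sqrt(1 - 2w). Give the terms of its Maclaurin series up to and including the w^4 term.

Shift and add copies of the series according to the polynomial's terms.
g(0) = -3
g′(0) = 0
g′′(0) = 9
g′′′(0) = 18
g^(4)(0) = 81

27*w^4/8 + 3*w^3 + 9*w^2/2 - 3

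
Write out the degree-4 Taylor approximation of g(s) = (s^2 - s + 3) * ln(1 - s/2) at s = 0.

Shift and add copies of the series according to the polynomial's terms.

-25*s^4/192 - s^3/2 + s^2/8 - 3*s/2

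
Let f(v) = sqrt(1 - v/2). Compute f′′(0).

-1/16

Differentiate repeatedly and evaluate at the center.
The coefficient of v^2 in the expansion is -1/32, so f′′(0) = 2! * (-1/32) = -1/16.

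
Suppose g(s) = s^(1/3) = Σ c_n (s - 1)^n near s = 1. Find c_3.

5/81

g(1) = 1
g′(1) = 1/3
g′′(1) = -2/9
g′′′(1) = 10/27
Dividing each by k! gives the coefficients c_0, ..., c_3.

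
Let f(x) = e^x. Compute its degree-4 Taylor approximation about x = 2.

(x - 2)^4*e^(2)/24 + (x - 2)^3*e^(2)/6 + (x - 2)^2*e^(2)/2 + (x - 2)*e^(2) + e^(2)

f(2) = e^(2)
f′(2) = e^(2)
f′′(2) = e^(2)
f′′′(2) = e^(2)
f^(4)(2) = e^(2)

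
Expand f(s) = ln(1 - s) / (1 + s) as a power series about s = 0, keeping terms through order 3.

-5*s^3/6 + s^2/2 - s

Write out both Maclaurin series and multiply, keeping only the needed powers.
[s^0] = 0;  [s^1] = -1;  [s^2] = 1/2;  [s^3] = -5/6.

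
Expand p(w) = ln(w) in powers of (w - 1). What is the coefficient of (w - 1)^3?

Apply the Taylor formula c_k = f^(k)(a)/k!.
p(1) = 0
p′(1) = 1
p′′(1) = -1
p′′′(1) = 2
So c_3 = p′′′(1)/3! = 1/3.

1/3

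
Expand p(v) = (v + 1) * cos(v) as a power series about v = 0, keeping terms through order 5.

Multiply each power in the prefactor through the base expansion.
p(0) = 1
p′(0) = 1
p′′(0) = -1
p′′′(0) = -3
p^(4)(0) = 1
p^(5)(0) = 5

v^5/24 + v^4/24 - v^3/2 - v^2/2 + v + 1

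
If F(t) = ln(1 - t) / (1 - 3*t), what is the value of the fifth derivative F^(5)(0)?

-11814

Use 1/(1 - r) = Σ r^k on the denominator, then take the Cauchy product.
The coefficient of t^5 in the expansion is -1969/20, so F^(5)(0) = 5! * (-1969/20) = -11814.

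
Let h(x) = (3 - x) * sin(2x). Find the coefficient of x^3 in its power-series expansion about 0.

Shift and add copies of the series according to the polynomial's terms.
h(0) = 0
h′(0) = 6
h′′(0) = -4
h′′′(0) = -24
So c_3 = h′′′(0)/3! = -4.

-4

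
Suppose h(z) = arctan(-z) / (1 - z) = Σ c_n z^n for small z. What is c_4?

-2/3

Expand each factor separately, then convolve coefficients.
h(0) = 0
h′(0) = -1
h′′(0) = -2
h′′′(0) = -4
h^(4)(0) = -16
So c_4 = h^(4)(0)/4! = -2/3.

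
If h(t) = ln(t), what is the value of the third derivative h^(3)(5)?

From the series, [(t - 5)^3] h = 1/375; multiply by 3! = 6 to get 2/125.

2/125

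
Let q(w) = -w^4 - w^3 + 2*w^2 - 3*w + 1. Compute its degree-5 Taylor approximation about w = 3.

Use the known series and substitute for the argument.

-(w - 3)^4 - 13*(w - 3)^3 - 61*(w - 3)^2 - 126*(w - 3) - 98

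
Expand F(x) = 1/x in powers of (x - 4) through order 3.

-(x - 4)^3/256 + (x - 4)^2/64 - (x - 4)/16 + 1/4

F(4) = 1/4
F′(4) = -1/16
F′′(4) = 1/32
F′′′(4) = -3/128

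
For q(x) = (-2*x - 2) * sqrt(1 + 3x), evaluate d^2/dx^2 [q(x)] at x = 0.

-3/2

Distribute the polynomial across the series and collect like powers.
The coefficient of x^2 in the expansion is -3/4, so q′′(0) = 2! * (-3/4) = -3/2.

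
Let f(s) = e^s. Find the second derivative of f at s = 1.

e

Use the known series and substitute for the argument.
From the series, [(s - 1)^2] f = e/2; multiply by 2! = 2 to get e.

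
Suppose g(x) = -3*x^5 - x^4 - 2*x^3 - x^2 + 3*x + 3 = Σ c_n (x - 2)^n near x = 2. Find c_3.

-130

c_3 = g′′′(2)/3! = -130.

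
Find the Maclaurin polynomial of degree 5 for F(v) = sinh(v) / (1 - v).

Write out both Maclaurin series and multiply, keeping only the needed powers.
F(0) = 0
F′(0) = 1
F′′(0) = 2
F′′′(0) = 7
F^(4)(0) = 28
F^(5)(0) = 141

47*v^5/40 + 7*v^4/6 + 7*v^3/6 + v^2 + v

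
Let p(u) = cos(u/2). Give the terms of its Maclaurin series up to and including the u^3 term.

1 - u^2/8

p(0) = 1
p′(0) = 0
p′′(0) = -1/4
p′′′(0) = 0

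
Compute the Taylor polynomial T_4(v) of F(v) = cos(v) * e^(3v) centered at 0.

7*v^4/6 + 3*v^3 + 4*v^2 + 3*v + 1

Write out both Maclaurin series and multiply, keeping only the needed powers.
[v^0] = 1;  [v^1] = 3;  [v^2] = 4;  [v^3] = 3;  [v^4] = 7/6.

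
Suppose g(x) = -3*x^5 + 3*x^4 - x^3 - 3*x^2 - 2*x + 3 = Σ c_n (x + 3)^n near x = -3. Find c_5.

Apply the Taylor formula c_k = f^(k)(a)/k!.
So c_5 = g^(5)(-3)/5! = -3.

-3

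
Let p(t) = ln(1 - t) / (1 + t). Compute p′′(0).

1

Expand each factor separately, then convolve coefficients.
From the series, [t^2] p = 1/2; multiply by 2! = 2 to get 1.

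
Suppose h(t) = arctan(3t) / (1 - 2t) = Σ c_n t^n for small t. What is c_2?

6

Write out both Maclaurin series and multiply, keeping only the needed powers.
h(0) = 0
h′(0) = 3
h′′(0) = 12
So c_2 = h′′(0)/2! = 6.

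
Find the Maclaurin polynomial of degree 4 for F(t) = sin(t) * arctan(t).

Write out both Maclaurin series and multiply, keeping only the needed powers.
F(0) = 0
F′(0) = 0
F′′(0) = 2
F′′′(0) = 0
F^(4)(0) = -12
Then c_k = F^(k)(0)/k! gives each Taylor coefficient.

-t^4/2 + t^2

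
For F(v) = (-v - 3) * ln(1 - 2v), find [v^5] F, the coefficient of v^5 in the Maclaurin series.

116/5

Shift and add copies of the series according to the polynomial's terms.
F(0) = 0
F′(0) = 6
F′′(0) = 16
F′′′(0) = 60
F^(4)(0) = 352
F^(5)(0) = 2784
So c_5 = F^(5)(0)/5! = 116/5.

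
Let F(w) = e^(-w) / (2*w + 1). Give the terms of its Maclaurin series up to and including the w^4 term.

Multiply the numerator's expansion by the denominator's geometric series.
F(0) = 1
F′(0) = -3
F′′(0) = 13
F′′′(0) = -79
F^(4)(0) = 633
The Taylor polynomial is Σ F^(k)(0)/k! · w^k.

211*w^4/8 - 79*w^3/6 + 13*w^2/2 - 3*w + 1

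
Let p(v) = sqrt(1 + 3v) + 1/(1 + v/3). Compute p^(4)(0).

-32677/432

Combine the two series term by term.
The coefficient of v^4 in the expansion is -32677/10368, so p^(4)(0) = 4! * (-32677/10368) = -32677/432.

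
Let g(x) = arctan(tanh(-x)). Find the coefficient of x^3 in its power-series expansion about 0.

Compose series: expand the inner function first, then feed it into the outer expansion.
So c_3 = g′′′(0)/3! = 2/3.

2/3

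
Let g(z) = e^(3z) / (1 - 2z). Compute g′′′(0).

Take the Cauchy product of the two expansions.
The coefficient of z^3 in the expansion is 67/2, so g′′′(0) = 3! * (67/2) = 201.

201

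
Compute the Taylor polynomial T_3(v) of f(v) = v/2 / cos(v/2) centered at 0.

Write the quotient as an unknown series and match coefficients against numerator = denominator · series.
[v^0] = 0;  [v^1] = 1/2;  [v^2] = 0;  [v^3] = 1/16.

v^3/16 + v/2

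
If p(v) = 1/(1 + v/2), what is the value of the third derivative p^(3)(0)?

The coefficient of v^3 in the expansion is -1/8, so p′′′(0) = 3! * (-1/8) = -3/4.

-3/4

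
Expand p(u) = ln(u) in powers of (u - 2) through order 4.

-(u - 2)^4/64 + (u - 2)^3/24 - (u - 2)^2/8 + (u - 2)/2 + ln(2)

p(2) = ln(2)
p′(2) = 1/2
p′′(2) = -1/4
p′′′(2) = 1/4
p^(4)(2) = -3/8
The Taylor polynomial is Σ p^(k)(2)/k! · (u - 2)^k.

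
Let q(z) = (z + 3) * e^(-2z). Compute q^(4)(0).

16

Distribute the polynomial across the series and collect like powers.
From the series, [z^4] q = 2/3; multiply by 4! = 24 to get 16.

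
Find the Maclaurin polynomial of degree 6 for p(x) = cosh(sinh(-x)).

Substitute the inner expansion into the outer series and collect powers.
p(0) = 1
p′(0) = 0
p′′(0) = 1
p′′′(0) = 0
p^(4)(0) = 5
p^(5)(0) = 0
p^(6)(0) = 37

37*x^6/720 + 5*x^4/24 + x^2/2 + 1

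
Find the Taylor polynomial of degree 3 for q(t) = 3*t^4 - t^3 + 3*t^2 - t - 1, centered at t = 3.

Compute the successive derivatives at the expansion point and divide by k!.

35*(t - 3)^3 + 156*(t - 3)^2 + 314*(t - 3) + 239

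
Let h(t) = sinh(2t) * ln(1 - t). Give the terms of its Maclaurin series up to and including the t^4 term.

Take the Cauchy product of the two expansions.
h(0) = 0
h′(0) = 0
h′′(0) = -4
h′′′(0) = -6
h^(4)(0) = -48

-2*t^4 - t^3 - 2*t^2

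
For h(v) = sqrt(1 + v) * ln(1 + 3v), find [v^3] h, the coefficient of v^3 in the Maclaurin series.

Take the Cauchy product of the two expansions.
[v^0] = 0;  [v^1] = 3;  [v^2] = -3;  [v^3] = 51/8.
So c_3 = h′′′(0)/3! = 51/8.

51/8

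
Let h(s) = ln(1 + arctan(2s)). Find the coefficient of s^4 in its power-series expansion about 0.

4/3

Let u equal the inner series; expand the outer function in u and truncate.
h(0) = 0
h′(0) = 2
h′′(0) = -4
h′′′(0) = 0
h^(4)(0) = 32
So c_4 = h^(4)(0)/4! = 4/3.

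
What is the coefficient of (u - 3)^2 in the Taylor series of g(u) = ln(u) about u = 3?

-1/18

g(3) = ln(3)
g′(3) = 1/3
g′′(3) = -1/9
Then c_k = g^(k)(3)/k! gives each Taylor coefficient.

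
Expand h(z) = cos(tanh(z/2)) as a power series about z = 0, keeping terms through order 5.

3*z^4/128 - z^2/8 + 1

Substitute the inner expansion into the outer series and collect powers.
[z^0] = 1;  [z^1] = 0;  [z^2] = -1/8;  [z^3] = 0;  [z^4] = 3/128;  [z^5] = 0.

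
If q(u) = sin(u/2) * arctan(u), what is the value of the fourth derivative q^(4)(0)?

-9/2

Take the Cauchy product of the two expansions.
From the series, [u^4] q = -3/16; multiply by 4! = 24 to get -9/2.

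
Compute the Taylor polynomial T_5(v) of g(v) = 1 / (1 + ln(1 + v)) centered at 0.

-347*v^5/60 + 11*v^4/3 - 7*v^3/3 + 3*v^2/2 - v + 1

Expand as Σ (-1)^k u^k with u equal to the inner function's series.
g(0) = 1
g′(0) = -1
g′′(0) = 3
g′′′(0) = -14
g^(4)(0) = 88
g^(5)(0) = -694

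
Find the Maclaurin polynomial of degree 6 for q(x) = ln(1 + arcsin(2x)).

-1216*x^6/45 + 212*x^5/15 - 20*x^4/3 + 4*x^3 - 2*x^2 + 2*x

Plug the Maclaurin series of the inner function into that of the outer and collect terms.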